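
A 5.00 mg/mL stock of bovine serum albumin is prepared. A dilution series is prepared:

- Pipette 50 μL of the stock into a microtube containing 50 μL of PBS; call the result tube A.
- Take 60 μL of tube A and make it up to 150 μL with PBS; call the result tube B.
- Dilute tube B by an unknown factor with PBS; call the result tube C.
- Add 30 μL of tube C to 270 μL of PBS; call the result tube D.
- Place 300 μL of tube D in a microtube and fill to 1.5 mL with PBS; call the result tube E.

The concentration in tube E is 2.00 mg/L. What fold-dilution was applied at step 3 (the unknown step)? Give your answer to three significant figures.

10.0-fold

Step 1: 50 μL + 50 μL = 100 μL total → factor 100/50 = 2
Step 2: 60 μL brought to 150 μL → factor 150/60 = 2.5
Step 3: unknown factor x
Step 4: 30 μL + 270 μL = 300 μL total → factor 300/30 = 10
Step 5: 300 μL brought to 1.5 mL → factor 1500/300 = 5
Product of known-step factors = 250
Overall factor = 5.00 mg/mL / (2.00 mg/L) = 2500
x = 2500 / 250 = 10.0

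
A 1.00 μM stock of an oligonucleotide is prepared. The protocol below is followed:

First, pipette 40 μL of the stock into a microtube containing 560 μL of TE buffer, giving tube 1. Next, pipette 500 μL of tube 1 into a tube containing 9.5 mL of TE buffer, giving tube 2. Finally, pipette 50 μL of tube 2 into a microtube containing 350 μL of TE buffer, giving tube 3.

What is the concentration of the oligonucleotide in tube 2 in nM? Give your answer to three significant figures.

3.33 nM

Step 1: 40 μL + 560 μL = 600 μL total → factor 600/40 = 15
Step 2: 500 μL + 9.5 mL = 10000 μL total → factor 10000/500 = 20
Dilution factor through tube 2 = 15 × 20 = 300
[tube 2] = 1.00 μM / 300 = 0.003333 μM = 3.33 nM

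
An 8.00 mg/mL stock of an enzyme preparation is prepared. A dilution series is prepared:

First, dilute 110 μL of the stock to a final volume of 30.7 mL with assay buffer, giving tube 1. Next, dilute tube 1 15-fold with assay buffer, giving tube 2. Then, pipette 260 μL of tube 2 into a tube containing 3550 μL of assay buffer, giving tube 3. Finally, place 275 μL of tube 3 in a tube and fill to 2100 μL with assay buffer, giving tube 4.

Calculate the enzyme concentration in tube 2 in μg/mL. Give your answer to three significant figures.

1.91 μg/mL

Step 1: 110 μL brought to 30.7 mL → factor 30700/110 = 279.09
Step 2: 15-fold → factor 15
Dilution factor through tube 2 = 279.09 × 15 = 4186.4
[tube 2] = 8.00 mg/mL / 4186.4 = 0.001911 mg/mL = 1.91 μg/mL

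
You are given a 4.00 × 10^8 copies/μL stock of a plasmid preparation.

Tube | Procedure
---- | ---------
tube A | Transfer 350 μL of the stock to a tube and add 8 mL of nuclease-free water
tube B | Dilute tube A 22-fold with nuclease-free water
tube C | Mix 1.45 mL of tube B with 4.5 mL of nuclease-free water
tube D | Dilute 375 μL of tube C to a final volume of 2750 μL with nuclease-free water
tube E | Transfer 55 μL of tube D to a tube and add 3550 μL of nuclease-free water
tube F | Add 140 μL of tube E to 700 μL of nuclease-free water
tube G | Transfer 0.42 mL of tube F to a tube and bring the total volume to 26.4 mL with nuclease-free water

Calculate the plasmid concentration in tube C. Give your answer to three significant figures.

1.86 × 10^5 copies/μL

Step 1: 350 μL + 8 mL = 8350 μL total → factor 8350/350 = 23.857
Step 2: 22-fold → factor 22
Step 3: 1.45 mL + 4.5 mL = 5.95 mL total → factor 5.95/1.45 = 4.1034
Dilution factor through tube C = 23.857 × 22 × 4.1034 = 2153.7
[tube C] = 4.00 × 10^8 copies/μL / 2153.7 = 1.86 × 10^5 copies/μL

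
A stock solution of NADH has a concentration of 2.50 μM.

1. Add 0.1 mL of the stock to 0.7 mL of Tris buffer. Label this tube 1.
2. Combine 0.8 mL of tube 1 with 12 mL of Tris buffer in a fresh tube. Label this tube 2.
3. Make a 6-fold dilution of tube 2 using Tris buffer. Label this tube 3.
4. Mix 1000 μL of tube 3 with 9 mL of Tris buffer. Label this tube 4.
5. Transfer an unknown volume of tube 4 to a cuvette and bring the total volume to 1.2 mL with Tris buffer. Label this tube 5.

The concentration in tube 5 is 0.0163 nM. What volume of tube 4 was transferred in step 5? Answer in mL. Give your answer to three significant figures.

0.0601 mL

Step 1: 0.1 mL + 0.7 mL = 0.8 mL total → factor 0.8/0.1 = 8
Step 2: 0.8 mL + 12 mL = 12.8 mL total → factor 12.8/0.8 = 16
Step 3: 6-fold → factor 6
Step 4: 1000 μL + 9 mL = 10000 μL total → factor 10000/1000 = 10
Step 5: v brought to 1.2 mL → factor = 1.2 mL/v
Product of known-step factors = 7680
Overall factor = 2.50 μM / (0.0163 nM) = 1.5337 × 10^5
Step-5 factor = 1.5337 × 10^5 / 7680 = 19.971
v = 1.2 mL / 19.971 = 0.0601 mL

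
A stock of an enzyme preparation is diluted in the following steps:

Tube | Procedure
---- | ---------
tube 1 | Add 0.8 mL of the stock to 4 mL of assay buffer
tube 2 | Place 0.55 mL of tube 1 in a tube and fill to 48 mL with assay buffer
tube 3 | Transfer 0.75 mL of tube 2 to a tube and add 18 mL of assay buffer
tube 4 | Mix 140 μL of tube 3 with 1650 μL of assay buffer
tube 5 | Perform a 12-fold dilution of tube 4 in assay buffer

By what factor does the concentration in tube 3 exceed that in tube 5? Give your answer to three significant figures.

153

Step 1: 0.8 mL + 4 mL = 4.8 mL total → factor 4.8/0.8 = 6
Step 2: 0.55 mL brought to 48 mL → factor 48/0.55 = 87.273
Step 3: 0.75 mL + 18 mL = 18.75 mL total → factor 18.75/0.75 = 25
Step 4: 140 μL + 1650 μL = 1790 μL total → factor 1790/140 = 12.786
Step 5: 12-fold → factor 12
Dilution factor to tube 3 = 13091; to tube 5 = 2.0085 × 10^6
[tube 3]/[tube 5] = (factor to tube 5)/(factor to tube 3) = 2.0085 × 10^6/13091 = 153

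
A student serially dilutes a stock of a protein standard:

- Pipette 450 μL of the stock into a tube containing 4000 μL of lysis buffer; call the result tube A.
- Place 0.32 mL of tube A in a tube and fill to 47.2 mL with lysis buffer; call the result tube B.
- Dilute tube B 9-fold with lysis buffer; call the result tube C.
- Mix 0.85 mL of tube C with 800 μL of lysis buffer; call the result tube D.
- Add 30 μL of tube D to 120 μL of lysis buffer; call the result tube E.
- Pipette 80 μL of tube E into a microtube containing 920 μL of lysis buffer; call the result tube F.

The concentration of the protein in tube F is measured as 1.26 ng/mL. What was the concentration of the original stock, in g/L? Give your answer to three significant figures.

2.01 g/L

Step 1: 450 μL + 4000 μL = 4450 μL total → factor 4450/450 = 9.8889
Step 2: 0.32 mL brought to 47.2 mL → factor 47.2/0.32 = 147.5
Step 3: 9-fold → factor 9
Step 4: 0.85 mL + 800 μL = 1.65 mL total → factor 1.65/0.85 = 1.9412
Step 5: 30 μL + 120 μL = 150 μL total → factor 150/30 = 5
Step 6: 80 μL + 920 μL = 1000 μL total → factor 1000/80 = 12.5
Overall dilution factor = 9.8889 × 147.5 × 9 × 1.9412 × 5 × 12.5 = 1.5927 × 10^6
Stock = 1.26 ng/mL × 1.5927 × 10^6 = 2.007 × 10^6 ng/mL = 2.01 g/L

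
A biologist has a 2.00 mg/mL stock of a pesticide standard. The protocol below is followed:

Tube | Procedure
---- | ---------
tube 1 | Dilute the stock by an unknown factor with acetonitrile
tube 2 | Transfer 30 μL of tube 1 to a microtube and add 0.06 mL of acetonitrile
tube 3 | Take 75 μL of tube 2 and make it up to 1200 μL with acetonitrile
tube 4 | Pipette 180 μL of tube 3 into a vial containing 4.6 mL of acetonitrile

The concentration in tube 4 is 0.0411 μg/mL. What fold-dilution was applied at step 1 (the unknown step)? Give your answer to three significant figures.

Step 1: unknown factor x
Step 2: 30 μL + 0.06 mL = 90 μL total → factor 90/30 = 3
Step 3: 75 μL brought to 1200 μL → factor 1200/75 = 16
Step 4: 180 μL + 4.6 mL = 4780 μL total → factor 4780/180 = 26.556
Product of known-step factors = 1274.7
Overall factor = 2.00 mg/mL / (0.0411 μg/mL) = 48662
x = 48662 / 1274.7 = 38.2

38.2-fold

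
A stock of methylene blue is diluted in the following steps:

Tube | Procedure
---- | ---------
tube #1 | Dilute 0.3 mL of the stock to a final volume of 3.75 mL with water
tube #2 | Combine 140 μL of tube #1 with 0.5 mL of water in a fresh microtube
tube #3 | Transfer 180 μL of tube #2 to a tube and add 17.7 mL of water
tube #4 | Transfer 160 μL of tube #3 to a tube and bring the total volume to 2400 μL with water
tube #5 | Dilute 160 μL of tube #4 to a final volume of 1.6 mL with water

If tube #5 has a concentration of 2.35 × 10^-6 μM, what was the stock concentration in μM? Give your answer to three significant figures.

Step 1: 0.3 mL brought to 3.75 mL → factor 3.75/0.3 = 12.5
Step 2: 140 μL + 0.5 mL = 640 μL total → factor 640/140 = 4.5714
Step 3: 180 μL + 17.7 mL = 17880 μL total → factor 17880/180 = 99.333
Step 4: 160 μL brought to 2400 μL → factor 2400/160 = 15
Step 5: 160 μL brought to 1.6 mL → factor 1600/160 = 10
Overall dilution factor = 12.5 × 4.5714 × 99.333 × 15 × 10 = 8.5143 × 10^5
Stock = 2.35 × 10^-6 μM × 8.5143 × 10^5 = 2.00 μM

2.00 μM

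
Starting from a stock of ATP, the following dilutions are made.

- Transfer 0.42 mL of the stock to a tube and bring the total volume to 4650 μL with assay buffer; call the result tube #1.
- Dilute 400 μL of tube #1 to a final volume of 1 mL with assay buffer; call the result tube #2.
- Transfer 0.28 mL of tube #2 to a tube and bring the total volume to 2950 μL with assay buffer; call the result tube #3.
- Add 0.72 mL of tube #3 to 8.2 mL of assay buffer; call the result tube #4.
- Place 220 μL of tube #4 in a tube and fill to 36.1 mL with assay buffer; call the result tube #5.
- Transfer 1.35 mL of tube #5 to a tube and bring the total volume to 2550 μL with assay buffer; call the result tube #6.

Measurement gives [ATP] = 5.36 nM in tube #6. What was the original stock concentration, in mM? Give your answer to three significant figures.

Step 1: 0.42 mL brought to 4650 μL → factor 4.65/0.42 = 11.071
Step 2: 400 μL brought to 1 mL → factor 1000/400 = 2.5
Step 3: 0.28 mL brought to 2950 μL → factor 2.95/0.28 = 10.536
Step 4: 0.72 mL + 8.2 mL = 8.92 mL total → factor 8.92/0.72 = 12.389
Step 5: 220 μL brought to 36.1 mL → factor 36100/220 = 164.09
Step 6: 1.35 mL brought to 2550 μL → factor 2.55/1.35 = 1.8889
Overall dilution factor = 11.071 × 2.5 × 10.536 × 12.389 × 164.09 × 1.8889 = 1.1198 × 10^6
Stock = 5.36 nM × 1.1198 × 10^6 = 6.002 × 10^6 nM = 6.00 mM

6.00 mM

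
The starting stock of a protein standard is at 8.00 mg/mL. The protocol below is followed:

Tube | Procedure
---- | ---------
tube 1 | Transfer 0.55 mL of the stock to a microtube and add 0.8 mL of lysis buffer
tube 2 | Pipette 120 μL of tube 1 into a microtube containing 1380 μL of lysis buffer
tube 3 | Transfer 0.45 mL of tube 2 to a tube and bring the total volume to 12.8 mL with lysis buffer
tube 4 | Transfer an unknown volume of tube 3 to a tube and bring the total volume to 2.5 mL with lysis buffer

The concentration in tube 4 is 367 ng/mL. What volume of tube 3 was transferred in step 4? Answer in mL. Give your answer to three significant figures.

Step 1: 0.55 mL + 0.8 mL = 1.35 mL total → factor 1.35/0.55 = 2.4545
Step 2: 120 μL + 1380 μL = 1500 μL total → factor 1500/120 = 12.5
Step 3: 0.45 mL brought to 12.8 mL → factor 12.8/0.45 = 28.444
Step 4: v brought to 2.5 mL → factor = 2.5 mL/v
Product of known-step factors = 872.73
Overall factor = 8.00 mg/mL / (367 ng/mL) = 21798
Step-4 factor = 21798 / 872.73 = 24.977
v = 2.5 mL / 24.977 = 0.100 mL

0.100 mL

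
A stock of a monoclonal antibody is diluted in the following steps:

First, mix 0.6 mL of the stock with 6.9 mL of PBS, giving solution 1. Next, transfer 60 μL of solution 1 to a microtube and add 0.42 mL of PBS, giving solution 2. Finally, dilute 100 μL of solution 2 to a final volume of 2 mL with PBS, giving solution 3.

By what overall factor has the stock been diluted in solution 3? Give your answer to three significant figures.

Step 1: 0.6 mL + 6.9 mL = 7.5 mL total → factor 7.5/0.6 = 12.5
Step 2: 60 μL + 0.42 mL = 480 μL total → factor 480/60 = 8
Step 3: 100 μL brought to 2 mL → factor 2000/100 = 20
Overall dilution factor = 12.5 × 8 × 20 = 2000

2.00 × 10^3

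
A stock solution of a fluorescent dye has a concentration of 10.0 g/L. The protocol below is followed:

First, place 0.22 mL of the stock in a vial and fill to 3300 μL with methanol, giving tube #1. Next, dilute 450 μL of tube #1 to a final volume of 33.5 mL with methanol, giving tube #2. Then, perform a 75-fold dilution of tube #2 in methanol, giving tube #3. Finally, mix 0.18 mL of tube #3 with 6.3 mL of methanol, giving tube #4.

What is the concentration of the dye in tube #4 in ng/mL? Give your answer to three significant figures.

3.32 ng/mL

Step 1: 0.22 mL brought to 3300 μL → factor 3.3/0.22 = 15
Step 2: 450 μL brought to 33.5 mL → factor 33500/450 = 74.444
Step 3: 75-fold → factor 75
Step 4: 0.18 mL + 6.3 mL = 6.48 mL total → factor 6.48/0.18 = 36
Overall dilution factor = 15 × 74.444 × 75 × 36 = 3.015 × 10^6
Final = 10.0 g/L / 3.015 × 10^6 = 3.317 × 10^-6 g/L = 3.32 ng/mL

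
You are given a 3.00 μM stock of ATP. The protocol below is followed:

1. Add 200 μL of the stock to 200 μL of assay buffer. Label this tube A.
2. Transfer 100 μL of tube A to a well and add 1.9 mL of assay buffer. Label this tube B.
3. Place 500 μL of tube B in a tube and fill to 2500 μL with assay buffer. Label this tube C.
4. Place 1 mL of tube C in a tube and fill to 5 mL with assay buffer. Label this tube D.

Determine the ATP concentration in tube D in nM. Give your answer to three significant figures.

Step 1: 200 μL + 200 μL = 400 μL total → factor 400/200 = 2
Step 2: 100 μL + 1.9 mL = 2000 μL total → factor 2000/100 = 20
Step 3: 500 μL brought to 2500 μL → factor 2500/500 = 5
Step 4: 1 mL brought to 5 mL → factor 5/1 = 5
Overall dilution factor = 2 × 20 × 5 × 5 = 1000
Final = 3.00 μM / 1000 = 0.003000 μM = 3.00 nM

3.00 nM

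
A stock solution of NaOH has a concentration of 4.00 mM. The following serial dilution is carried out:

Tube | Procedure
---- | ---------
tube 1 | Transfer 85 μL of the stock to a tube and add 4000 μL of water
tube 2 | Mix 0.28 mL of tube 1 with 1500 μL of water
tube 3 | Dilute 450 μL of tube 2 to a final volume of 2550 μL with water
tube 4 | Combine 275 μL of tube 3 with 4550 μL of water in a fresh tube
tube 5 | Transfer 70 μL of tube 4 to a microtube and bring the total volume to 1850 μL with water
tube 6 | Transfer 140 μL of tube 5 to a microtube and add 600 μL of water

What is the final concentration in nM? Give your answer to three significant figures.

0.943 nM

Step 1: 85 μL + 4000 μL = 4085 μL total → factor 4085/85 = 48.059
Step 2: 0.28 mL + 1500 μL = 1.78 mL total → factor 1.78/0.28 = 6.3571
Step 3: 450 μL brought to 2550 μL → factor 2550/450 = 5.6667
Step 4: 275 μL + 4550 μL = 4825 μL total → factor 4825/275 = 17.545
Step 5: 70 μL brought to 1850 μL → factor 1850/70 = 26.429
Step 6: 140 μL + 600 μL = 740 μL total → factor 740/140 = 5.2857
Overall dilution factor = 48.059 × 6.3571 × 5.6667 × 17.545 × 26.429 × 5.2857 = 4.2433 × 10^6
Final = 4.00 mM / 4.2433 × 10^6 = 9.427 × 10^-7 mM = 0.943 nM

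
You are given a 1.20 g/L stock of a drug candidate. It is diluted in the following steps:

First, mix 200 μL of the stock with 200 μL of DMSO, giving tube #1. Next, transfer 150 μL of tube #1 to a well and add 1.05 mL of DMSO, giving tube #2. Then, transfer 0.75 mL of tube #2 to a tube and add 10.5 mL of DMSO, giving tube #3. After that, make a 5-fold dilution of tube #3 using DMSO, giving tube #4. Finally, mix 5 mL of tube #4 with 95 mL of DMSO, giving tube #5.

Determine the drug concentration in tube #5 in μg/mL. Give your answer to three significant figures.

Step 1: 200 μL + 200 μL = 400 μL total → factor 400/200 = 2
Step 2: 150 μL + 1.05 mL = 1200 μL total → factor 1200/150 = 8
Step 3: 0.75 mL + 10.5 mL = 11.25 mL total → factor 11.25/0.75 = 15
Step 4: 5-fold → factor 5
Step 5: 5 mL + 95 mL = 100 mL total → factor 100/5 = 20
Overall dilution factor = 2 × 8 × 15 × 5 × 20 = 24000
Final = 1.20 g/L / 24000 = 5.000 × 10^-5 g/L = 0.0500 μg/mL

0.0500 μg/mL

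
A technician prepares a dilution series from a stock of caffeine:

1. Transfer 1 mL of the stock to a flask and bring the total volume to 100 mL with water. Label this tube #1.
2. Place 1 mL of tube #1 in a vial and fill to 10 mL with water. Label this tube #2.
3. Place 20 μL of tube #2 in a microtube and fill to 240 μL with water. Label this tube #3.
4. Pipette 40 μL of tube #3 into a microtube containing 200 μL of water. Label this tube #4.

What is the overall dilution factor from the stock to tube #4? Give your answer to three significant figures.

7.20 × 10^4

Step 1: 1 mL brought to 100 mL → factor 100/1 = 100
Step 2: 1 mL brought to 10 mL → factor 10/1 = 10
Step 3: 20 μL brought to 240 μL → factor 240/20 = 12
Step 4: 40 μL + 200 μL = 240 μL total → factor 240/40 = 6
Overall dilution factor = 100 × 10 × 12 × 6 = 72000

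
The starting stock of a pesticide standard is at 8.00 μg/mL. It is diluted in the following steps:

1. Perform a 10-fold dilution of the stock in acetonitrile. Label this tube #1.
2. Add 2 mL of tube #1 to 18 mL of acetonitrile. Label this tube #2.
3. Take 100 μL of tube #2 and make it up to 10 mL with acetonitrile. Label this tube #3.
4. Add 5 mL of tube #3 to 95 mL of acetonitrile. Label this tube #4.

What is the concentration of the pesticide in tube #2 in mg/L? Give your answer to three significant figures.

0.0800 mg/L

Step 1: 10-fold → factor 10
Step 2: 2 mL + 18 mL = 20 mL total → factor 20/2 = 10
Dilution factor through tube #2 = 10 × 10 = 100
[tube #2] = 8.00 μg/mL / 100 = 0.08000 μg/mL = 0.0800 mg/L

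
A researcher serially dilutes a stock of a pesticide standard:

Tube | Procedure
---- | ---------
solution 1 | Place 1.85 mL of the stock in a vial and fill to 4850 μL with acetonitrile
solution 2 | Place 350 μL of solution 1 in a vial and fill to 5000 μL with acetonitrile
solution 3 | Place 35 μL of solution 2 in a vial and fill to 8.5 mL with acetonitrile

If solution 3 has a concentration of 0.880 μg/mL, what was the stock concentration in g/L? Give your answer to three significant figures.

Step 1: 1.85 mL brought to 4850 μL → factor 4.85/1.85 = 2.6216
Step 2: 350 μL brought to 5000 μL → factor 5000/350 = 14.286
Step 3: 35 μL brought to 8.5 mL → factor 8500/35 = 242.86
Overall dilution factor = 2.6216 × 14.286 × 242.86 = 9095.4
Stock = 0.880 μg/mL × 9095.4 = 8004 μg/mL = 8.00 g/L

8.00 g/L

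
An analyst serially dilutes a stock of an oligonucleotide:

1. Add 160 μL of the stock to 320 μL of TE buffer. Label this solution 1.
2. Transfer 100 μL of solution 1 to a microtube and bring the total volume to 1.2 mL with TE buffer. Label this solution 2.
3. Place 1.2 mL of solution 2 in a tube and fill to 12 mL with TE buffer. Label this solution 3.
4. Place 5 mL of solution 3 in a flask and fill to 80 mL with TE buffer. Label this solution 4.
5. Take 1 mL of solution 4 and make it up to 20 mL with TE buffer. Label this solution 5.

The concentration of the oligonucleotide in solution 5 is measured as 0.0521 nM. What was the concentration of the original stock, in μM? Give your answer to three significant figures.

6.00 μM

Step 1: 160 μL + 320 μL = 480 μL total → factor 480/160 = 3
Step 2: 100 μL brought to 1.2 mL → factor 1200/100 = 12
Step 3: 1.2 mL brought to 12 mL → factor 12/1.2 = 10
Step 4: 5 mL brought to 80 mL → factor 80/5 = 16
Step 5: 1 mL brought to 20 mL → factor 20/1 = 20
Overall dilution factor = 3 × 12 × 10 × 16 × 20 = 1.152 × 10^5
Stock = 0.0521 nM × 1.152 × 10^5 = 6002 nM = 6.00 μM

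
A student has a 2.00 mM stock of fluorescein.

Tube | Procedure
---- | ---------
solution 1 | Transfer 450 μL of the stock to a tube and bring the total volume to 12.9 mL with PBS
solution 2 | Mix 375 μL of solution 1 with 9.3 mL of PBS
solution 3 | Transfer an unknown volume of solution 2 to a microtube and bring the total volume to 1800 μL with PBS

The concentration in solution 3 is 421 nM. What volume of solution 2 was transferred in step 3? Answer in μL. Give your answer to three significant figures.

Step 1: 450 μL brought to 12.9 mL → factor 12900/450 = 28.667
Step 2: 375 μL + 9.3 mL = 9675 μL total → factor 9675/375 = 25.8
Step 3: v brought to 1800 μL → factor = 1800 μL/v
Product of known-step factors = 739.6
Overall factor = 2.00 mM / (421 nM) = 4750.6
Step-3 factor = 4750.6 / 739.6 = 6.4232
v = 1800 μL / 6.4232 = 280 μL

280 μL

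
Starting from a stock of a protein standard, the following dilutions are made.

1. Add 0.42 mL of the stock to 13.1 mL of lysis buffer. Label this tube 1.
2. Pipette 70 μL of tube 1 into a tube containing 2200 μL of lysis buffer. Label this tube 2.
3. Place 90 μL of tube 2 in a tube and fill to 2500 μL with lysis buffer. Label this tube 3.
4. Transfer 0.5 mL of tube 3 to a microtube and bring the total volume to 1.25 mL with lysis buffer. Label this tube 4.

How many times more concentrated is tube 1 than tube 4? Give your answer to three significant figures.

Step 1: 0.42 mL + 13.1 mL = 13.52 mL total → factor 13.52/0.42 = 32.19
Step 2: 70 μL + 2200 μL = 2270 μL total → factor 2270/70 = 32.429
Step 3: 90 μL brought to 2500 μL → factor 2500/90 = 27.778
Step 4: 0.5 mL brought to 1.25 mL → factor 1.25/0.5 = 2.5
Dilution factor to tube 1 = 32.19; to tube 4 = 72492
[tube 1]/[tube 4] = (factor to tube 4)/(factor to tube 1) = 72492/32.19 = 2.25 × 10^3

2.25 × 10^3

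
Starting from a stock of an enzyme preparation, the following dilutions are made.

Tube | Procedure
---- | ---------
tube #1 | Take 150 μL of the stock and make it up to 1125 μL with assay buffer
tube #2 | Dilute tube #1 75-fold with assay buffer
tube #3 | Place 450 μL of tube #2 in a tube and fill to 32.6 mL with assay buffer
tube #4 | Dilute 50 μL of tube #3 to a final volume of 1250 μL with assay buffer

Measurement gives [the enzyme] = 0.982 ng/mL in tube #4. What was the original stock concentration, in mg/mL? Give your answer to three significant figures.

1.00 mg/mL

Step 1: 150 μL brought to 1125 μL → factor 1125/150 = 7.5
Step 2: 75-fold → factor 75
Step 3: 450 μL brought to 32.6 mL → factor 32600/450 = 72.444
Step 4: 50 μL brought to 1250 μL → factor 1250/50 = 25
Overall dilution factor = 7.5 × 75 × 72.444 × 25 = 1.0188 × 10^6
Stock = 0.982 ng/mL × 1.0188 × 10^6 = 1.000 × 10^6 ng/mL = 1.00 mg/mL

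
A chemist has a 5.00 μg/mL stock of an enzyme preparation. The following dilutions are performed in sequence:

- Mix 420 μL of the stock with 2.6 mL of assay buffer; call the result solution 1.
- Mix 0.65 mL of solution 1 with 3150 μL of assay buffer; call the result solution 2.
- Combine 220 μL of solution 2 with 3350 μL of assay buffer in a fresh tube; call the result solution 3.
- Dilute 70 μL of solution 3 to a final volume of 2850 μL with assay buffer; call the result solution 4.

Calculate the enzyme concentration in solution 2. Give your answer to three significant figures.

Step 1: 420 μL + 2.6 mL = 3020 μL total → factor 3020/420 = 7.1905
Step 2: 0.65 mL + 3150 μL = 3.8 mL total → factor 3.8/0.65 = 5.8462
Dilution factor through solution 2 = 7.1905 × 5.8462 = 42.037
[solution 2] = 5.00 μg/mL / 42.037 = 0.119 μg/mL

0.119 μg/mL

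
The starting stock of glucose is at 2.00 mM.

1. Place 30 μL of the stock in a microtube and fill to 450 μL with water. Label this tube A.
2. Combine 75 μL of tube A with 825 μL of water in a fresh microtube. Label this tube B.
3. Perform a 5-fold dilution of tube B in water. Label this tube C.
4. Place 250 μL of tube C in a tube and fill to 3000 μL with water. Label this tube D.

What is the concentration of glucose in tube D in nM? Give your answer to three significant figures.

Step 1: 30 μL brought to 450 μL → factor 450/30 = 15
Step 2: 75 μL + 825 μL = 900 μL total → factor 900/75 = 12
Step 3: 5-fold → factor 5
Step 4: 250 μL brought to 3000 μL → factor 3000/250 = 12
Overall dilution factor = 15 × 12 × 5 × 12 = 10800
Final = 2.00 mM / 10800 = 0.0001852 mM = 185 nM

185 nM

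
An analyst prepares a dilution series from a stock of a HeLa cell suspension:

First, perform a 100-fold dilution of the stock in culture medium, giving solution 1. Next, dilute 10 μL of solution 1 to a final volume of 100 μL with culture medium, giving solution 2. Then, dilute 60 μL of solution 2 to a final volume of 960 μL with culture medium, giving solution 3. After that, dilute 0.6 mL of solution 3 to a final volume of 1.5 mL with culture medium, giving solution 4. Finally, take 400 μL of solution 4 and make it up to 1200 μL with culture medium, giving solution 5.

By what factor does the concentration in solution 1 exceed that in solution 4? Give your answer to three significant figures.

400

Step 1: 100-fold → factor 100
Step 2: 10 μL brought to 100 μL → factor 100/10 = 10
Step 3: 60 μL brought to 960 μL → factor 960/60 = 16
Step 4: 0.6 mL brought to 1.5 mL → factor 1.5/0.6 = 2.5
Dilution factor to solution 1 = 100; to solution 4 = 40000
[solution 1]/[solution 4] = (factor to solution 4)/(factor to solution 1) = 40000/100 = 400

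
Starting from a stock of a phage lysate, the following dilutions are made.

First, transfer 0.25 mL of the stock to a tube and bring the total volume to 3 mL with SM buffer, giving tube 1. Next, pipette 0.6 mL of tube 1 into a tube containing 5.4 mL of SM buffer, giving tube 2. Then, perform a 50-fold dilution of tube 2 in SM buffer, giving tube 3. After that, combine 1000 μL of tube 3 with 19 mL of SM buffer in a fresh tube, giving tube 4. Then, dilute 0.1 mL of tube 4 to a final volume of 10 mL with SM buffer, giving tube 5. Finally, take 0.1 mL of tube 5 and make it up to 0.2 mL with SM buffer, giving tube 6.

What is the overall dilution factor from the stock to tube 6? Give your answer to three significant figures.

2.40 × 10^7

Step 1: 0.25 mL brought to 3 mL → factor 3/0.25 = 12
Step 2: 0.6 mL + 5.4 mL = 6 mL total → factor 6/0.6 = 10
Step 3: 50-fold → factor 50
Step 4: 1000 μL + 19 mL = 20000 μL total → factor 20000/1000 = 20
Step 5: 0.1 mL brought to 10 mL → factor 10/0.1 = 100
Step 6: 0.1 mL brought to 0.2 mL → factor 0.2/0.1 = 2
Overall dilution factor = 12 × 10 × 50 × 20 × 100 × 2 = 2.4 × 10^7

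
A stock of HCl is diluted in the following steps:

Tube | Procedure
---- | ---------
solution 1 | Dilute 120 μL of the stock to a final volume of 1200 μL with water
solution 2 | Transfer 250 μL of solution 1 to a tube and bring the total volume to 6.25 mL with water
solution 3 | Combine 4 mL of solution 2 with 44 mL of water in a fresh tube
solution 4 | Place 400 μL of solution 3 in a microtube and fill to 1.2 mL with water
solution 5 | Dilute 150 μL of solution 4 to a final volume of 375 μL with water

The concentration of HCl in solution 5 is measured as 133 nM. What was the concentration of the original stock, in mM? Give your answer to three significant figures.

2.99 mM

Step 1: 120 μL brought to 1200 μL → factor 1200/120 = 10
Step 2: 250 μL brought to 6.25 mL → factor 6250/250 = 25
Step 3: 4 mL + 44 mL = 48 mL total → factor 48/4 = 12
Step 4: 400 μL brought to 1.2 mL → factor 1200/400 = 3
Step 5: 150 μL brought to 375 μL → factor 375/150 = 2.5
Overall dilution factor = 10 × 25 × 12 × 3 × 2.5 = 22500
Stock = 133 nM × 22500 = 2.992 × 10^6 nM = 2.99 mM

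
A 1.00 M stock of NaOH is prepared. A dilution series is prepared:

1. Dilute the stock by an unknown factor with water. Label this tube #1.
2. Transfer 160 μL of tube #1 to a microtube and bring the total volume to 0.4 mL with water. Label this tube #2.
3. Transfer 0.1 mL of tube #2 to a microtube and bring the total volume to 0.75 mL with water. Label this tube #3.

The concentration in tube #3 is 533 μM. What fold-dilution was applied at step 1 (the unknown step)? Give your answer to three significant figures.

Step 1: unknown factor x
Step 2: 160 μL brought to 0.4 mL → factor 400/160 = 2.5
Step 3: 0.1 mL brought to 0.75 mL → factor 0.75/0.1 = 7.5
Product of known-step factors = 18.75
Overall factor = 1.00 M / (533 μM) = 1876.2
x = 1876.2 / 18.75 = 100

100-fold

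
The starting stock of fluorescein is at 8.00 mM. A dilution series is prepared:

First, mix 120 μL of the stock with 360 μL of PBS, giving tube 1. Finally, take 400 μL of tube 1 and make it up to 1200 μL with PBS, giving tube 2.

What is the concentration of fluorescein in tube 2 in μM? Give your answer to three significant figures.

667 μM

Step 1: 120 μL + 360 μL = 480 μL total → factor 480/120 = 4
Step 2: 400 μL brought to 1200 μL → factor 1200/400 = 3
Overall dilution factor = 4 × 3 = 12
Final = 8.00 mM / 12 = 0.6667 mM = 667 μM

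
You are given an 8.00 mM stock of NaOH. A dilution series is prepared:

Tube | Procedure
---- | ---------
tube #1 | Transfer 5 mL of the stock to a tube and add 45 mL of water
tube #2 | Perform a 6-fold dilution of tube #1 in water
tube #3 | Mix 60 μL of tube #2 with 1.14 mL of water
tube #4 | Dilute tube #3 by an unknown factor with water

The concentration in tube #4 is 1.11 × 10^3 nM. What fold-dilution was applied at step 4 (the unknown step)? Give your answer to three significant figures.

6.01-fold

Step 1: 5 mL + 45 mL = 50 mL total → factor 50/5 = 10
Step 2: 6-fold → factor 6
Step 3: 60 μL + 1.14 mL = 1200 μL total → factor 1200/60 = 20
Step 4: unknown factor x
Product of known-step factors = 1200
Overall factor = 8.00 mM / (1.11 × 10^3 nM) = 7207.2
x = 7207.2 / 1200 = 6.01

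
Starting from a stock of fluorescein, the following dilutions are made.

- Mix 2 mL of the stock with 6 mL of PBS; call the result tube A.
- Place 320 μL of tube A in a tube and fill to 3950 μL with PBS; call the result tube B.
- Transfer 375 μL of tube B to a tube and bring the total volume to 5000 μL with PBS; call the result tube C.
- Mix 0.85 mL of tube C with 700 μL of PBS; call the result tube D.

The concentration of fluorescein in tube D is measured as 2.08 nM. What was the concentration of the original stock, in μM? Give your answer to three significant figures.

2.50 μM

Step 1: 2 mL + 6 mL = 8 mL total → factor 8/2 = 4
Step 2: 320 μL brought to 3950 μL → factor 3950/320 = 12.344
Step 3: 375 μL brought to 5000 μL → factor 5000/375 = 13.333
Step 4: 0.85 mL + 700 μL = 1.55 mL total → factor 1.55/0.85 = 1.8235
Overall dilution factor = 4 × 12.344 × 13.333 × 1.8235 = 1200.5
Stock = 2.08 nM × 1200.5 = 2497 nM = 2.50 μM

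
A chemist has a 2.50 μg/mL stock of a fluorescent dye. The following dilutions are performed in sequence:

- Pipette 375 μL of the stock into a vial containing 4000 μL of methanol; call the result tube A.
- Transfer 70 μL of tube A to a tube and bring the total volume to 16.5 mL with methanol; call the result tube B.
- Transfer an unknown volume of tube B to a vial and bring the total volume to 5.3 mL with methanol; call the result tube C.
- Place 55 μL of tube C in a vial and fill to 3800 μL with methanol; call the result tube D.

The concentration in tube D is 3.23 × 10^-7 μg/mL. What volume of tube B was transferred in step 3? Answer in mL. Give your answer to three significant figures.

0.130 mL

Step 1: 375 μL + 4000 μL = 4375 μL total → factor 4375/375 = 11.667
Step 2: 70 μL brought to 16.5 mL → factor 16500/70 = 235.71
Step 3: v brought to 5.3 mL → factor = 5.3 mL/v
Step 4: 55 μL brought to 3800 μL → factor 3800/55 = 69.091
Product of known-step factors = 1.9 × 10^5
Overall factor = 2.50 μg/mL / (3.23 × 10^-7 μg/mL) = 7.7399 × 10^6
Step-3 factor = 7.7399 × 10^6 / 1.9 × 10^5 = 40.737
v = 5.3 mL / 40.737 = 0.130 mL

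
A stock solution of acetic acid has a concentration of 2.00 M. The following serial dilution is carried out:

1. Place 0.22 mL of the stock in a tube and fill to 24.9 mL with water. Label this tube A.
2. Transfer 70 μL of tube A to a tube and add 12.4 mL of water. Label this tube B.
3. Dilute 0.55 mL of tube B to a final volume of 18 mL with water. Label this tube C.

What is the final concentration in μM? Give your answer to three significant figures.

Step 1: 0.22 mL brought to 24.9 mL → factor 24.9/0.22 = 113.18
Step 2: 70 μL + 12.4 mL = 12470 μL total → factor 12470/70 = 178.14
Step 3: 0.55 mL brought to 18 mL → factor 18/0.55 = 32.727
Overall dilution factor = 113.18 × 178.14 × 32.727 = 6.5986 × 10^5
Final = 2.00 M / 6.5986 × 10^5 = 3.031 × 10^-6 M = 3.03 μM

3.03 μM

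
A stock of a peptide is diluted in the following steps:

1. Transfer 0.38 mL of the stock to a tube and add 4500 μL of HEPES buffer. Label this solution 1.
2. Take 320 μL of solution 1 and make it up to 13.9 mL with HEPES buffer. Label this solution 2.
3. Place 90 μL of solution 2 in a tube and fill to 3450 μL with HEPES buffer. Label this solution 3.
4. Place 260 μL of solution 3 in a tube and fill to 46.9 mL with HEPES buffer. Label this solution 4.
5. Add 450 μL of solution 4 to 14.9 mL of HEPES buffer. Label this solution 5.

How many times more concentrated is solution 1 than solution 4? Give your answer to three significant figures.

3.00 × 10^5

Step 1: 0.38 mL + 4500 μL = 4.88 mL total → factor 4.88/0.38 = 12.842
Step 2: 320 μL brought to 13.9 mL → factor 13900/320 = 43.438
Step 3: 90 μL brought to 3450 μL → factor 3450/90 = 38.333
Step 4: 260 μL brought to 46.9 mL → factor 46900/260 = 180.38
Dilution factor to solution 1 = 12.842; to solution 4 = 3.8572 × 10^6
[solution 1]/[solution 4] = (factor to solution 4)/(factor to solution 1) = 3.8572 × 10^6/12.842 = 3.00 × 10^5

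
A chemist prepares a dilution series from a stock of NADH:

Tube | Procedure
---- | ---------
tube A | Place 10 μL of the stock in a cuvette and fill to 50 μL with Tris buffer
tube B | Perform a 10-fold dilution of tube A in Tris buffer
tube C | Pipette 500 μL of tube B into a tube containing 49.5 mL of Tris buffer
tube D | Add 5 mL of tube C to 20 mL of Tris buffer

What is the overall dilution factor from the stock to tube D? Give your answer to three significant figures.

2.50 × 10^4

Step 1: 10 μL brought to 50 μL → factor 50/10 = 5
Step 2: 10-fold → factor 10
Step 3: 500 μL + 49.5 mL = 50000 μL total → factor 50000/500 = 100
Step 4: 5 mL + 20 mL = 25 mL total → factor 25/5 = 5
Overall dilution factor = 5 × 10 × 100 × 5 = 25000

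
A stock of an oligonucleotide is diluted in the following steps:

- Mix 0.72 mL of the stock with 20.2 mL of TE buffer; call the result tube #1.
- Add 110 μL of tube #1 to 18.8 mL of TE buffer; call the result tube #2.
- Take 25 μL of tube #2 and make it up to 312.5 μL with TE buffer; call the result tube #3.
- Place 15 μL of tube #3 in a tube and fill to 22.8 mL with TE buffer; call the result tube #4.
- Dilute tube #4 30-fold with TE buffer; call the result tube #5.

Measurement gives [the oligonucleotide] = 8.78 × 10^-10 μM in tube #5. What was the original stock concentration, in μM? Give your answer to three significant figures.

2.50 μM

Step 1: 0.72 mL + 20.2 mL = 20.92 mL total → factor 20.92/0.72 = 29.056
Step 2: 110 μL + 18.8 mL = 18910 μL total → factor 18910/110 = 171.91
Step 3: 25 μL brought to 312.5 μL → factor 312.5/25 = 12.5
Step 4: 15 μL brought to 22.8 mL → factor 22800/15 = 1520
Step 5: 30-fold → factor 30
Overall dilution factor = 29.056 × 171.91 × 12.5 × 1520 × 30 = 2.8471 × 10^9
Stock = 8.78 × 10^-10 μM × 2.8471 × 10^9 = 2.50 μM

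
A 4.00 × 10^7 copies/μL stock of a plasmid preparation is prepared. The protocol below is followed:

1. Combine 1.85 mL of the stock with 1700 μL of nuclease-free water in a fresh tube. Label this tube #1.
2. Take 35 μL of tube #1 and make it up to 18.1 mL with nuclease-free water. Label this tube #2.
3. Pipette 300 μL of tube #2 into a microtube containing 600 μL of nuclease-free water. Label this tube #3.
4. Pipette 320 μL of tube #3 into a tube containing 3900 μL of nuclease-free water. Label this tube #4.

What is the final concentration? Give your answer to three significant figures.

1.02 × 10^3 copies/μL

Step 1: 1.85 mL + 1700 μL = 3.55 mL total → factor 3.55/1.85 = 1.9189
Step 2: 35 μL brought to 18.1 mL → factor 18100/35 = 517.14
Step 3: 300 μL + 600 μL = 900 μL total → factor 900/300 = 3
Step 4: 320 μL + 3900 μL = 4220 μL total → factor 4220/320 = 13.188
Overall dilution factor = 1.9189 × 517.14 × 3 × 13.188 = 39260
Final = 4.00 × 10^7 copies/μL / 39260 = 1.02 × 10^3 copies/μL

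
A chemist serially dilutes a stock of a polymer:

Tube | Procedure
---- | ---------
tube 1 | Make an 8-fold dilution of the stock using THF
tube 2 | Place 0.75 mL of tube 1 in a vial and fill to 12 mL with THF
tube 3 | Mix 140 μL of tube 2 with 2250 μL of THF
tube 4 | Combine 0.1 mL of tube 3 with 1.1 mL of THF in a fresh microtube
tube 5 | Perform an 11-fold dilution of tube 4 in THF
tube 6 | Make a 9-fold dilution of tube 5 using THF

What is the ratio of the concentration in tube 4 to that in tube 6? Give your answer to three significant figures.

99.0

Step 1: 8-fold → factor 8
Step 2: 0.75 mL brought to 12 mL → factor 12/0.75 = 16
Step 3: 140 μL + 2250 μL = 2390 μL total → factor 2390/140 = 17.071
Step 4: 0.1 mL + 1.1 mL = 1.2 mL total → factor 1.2/0.1 = 12
Step 5: 11-fold → factor 11
Step 6: 9-fold → factor 9
Dilution factor to tube 4 = 26222; to tube 6 = 2.5959 × 10^6
[tube 4]/[tube 6] = (factor to tube 6)/(factor to tube 4) = 2.5959 × 10^6/26222 = 99.0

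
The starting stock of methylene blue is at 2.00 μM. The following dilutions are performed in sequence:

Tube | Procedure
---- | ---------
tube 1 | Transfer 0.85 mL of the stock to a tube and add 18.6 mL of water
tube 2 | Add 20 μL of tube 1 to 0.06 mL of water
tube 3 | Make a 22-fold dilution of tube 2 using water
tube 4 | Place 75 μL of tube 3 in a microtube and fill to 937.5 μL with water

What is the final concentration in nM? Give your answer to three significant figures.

Step 1: 0.85 mL + 18.6 mL = 19.45 mL total → factor 19.45/0.85 = 22.882
Step 2: 20 μL + 0.06 mL = 80 μL total → factor 80/20 = 4
Step 3: 22-fold → factor 22
Step 4: 75 μL brought to 937.5 μL → factor 937.5/75 = 12.5
Overall dilution factor = 22.882 × 4 × 22 × 12.5 = 25171
Final = 2.00 μM / 25171 = 7.946 × 10^-5 μM = 0.0795 nM

0.0795 nM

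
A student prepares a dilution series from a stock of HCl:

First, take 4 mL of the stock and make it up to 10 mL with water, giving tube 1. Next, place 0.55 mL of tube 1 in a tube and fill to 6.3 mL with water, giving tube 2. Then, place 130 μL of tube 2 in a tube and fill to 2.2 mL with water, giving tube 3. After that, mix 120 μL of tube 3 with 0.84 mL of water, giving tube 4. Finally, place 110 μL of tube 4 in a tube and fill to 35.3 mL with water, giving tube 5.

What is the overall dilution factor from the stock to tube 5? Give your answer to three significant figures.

1.24 × 10^6

Step 1: 4 mL brought to 10 mL → factor 10/4 = 2.5
Step 2: 0.55 mL brought to 6.3 mL → factor 6.3/0.55 = 11.455
Step 3: 130 μL brought to 2.2 mL → factor 2200/130 = 16.923
Step 4: 120 μL + 0.84 mL = 960 μL total → factor 960/120 = 8
Step 5: 110 μL brought to 35.3 mL → factor 35300/110 = 320.91
Overall dilution factor = 2.5 × 11.455 × 16.923 × 8 × 320.91 = 1.2441 × 10^6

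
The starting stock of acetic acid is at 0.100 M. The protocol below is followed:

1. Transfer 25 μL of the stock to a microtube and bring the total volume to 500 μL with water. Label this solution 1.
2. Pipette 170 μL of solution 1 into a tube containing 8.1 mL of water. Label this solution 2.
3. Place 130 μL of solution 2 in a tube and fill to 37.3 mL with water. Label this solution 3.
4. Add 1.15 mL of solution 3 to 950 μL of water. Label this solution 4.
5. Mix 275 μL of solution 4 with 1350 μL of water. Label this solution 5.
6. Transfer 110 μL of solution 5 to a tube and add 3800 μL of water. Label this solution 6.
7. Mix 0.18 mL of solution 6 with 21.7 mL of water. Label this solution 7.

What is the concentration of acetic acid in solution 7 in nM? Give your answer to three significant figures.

0.00768 nM

Step 1: 25 μL brought to 500 μL → factor 500/25 = 20
Step 2: 170 μL + 8.1 mL = 8270 μL total → factor 8270/170 = 48.647
Step 3: 130 μL brought to 37.3 mL → factor 37300/130 = 286.92
Step 4: 1.15 mL + 950 μL = 2.1 mL total → factor 2.1/1.15 = 1.8261
Step 5: 275 μL + 1350 μL = 1625 μL total → factor 1625/275 = 5.9091
Step 6: 110 μL + 3800 μL = 3910 μL total → factor 3910/110 = 35.545
Step 7: 0.18 mL + 21.7 mL = 21.88 mL total → factor 21.88/0.18 = 121.56
Overall dilution factor = 20 × 48.647 × 286.92 × 1.8261 × 5.9091 × 35.545 × 121.56 = 1.3015 × 10^10
Final = 0.100 M / 1.3015 × 10^10 = 7.683 × 10^-12 M = 0.00768 nM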